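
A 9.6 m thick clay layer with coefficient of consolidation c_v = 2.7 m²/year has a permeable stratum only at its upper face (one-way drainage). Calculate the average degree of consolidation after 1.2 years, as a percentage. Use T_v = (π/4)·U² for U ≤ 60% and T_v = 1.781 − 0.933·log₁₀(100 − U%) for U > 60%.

U ≈ 21.2 %

Drainage path length: H_d = H = 9.6 m (single drainage).
T_v = c_v·t/H_d² = 2.7×1.2/9.6² = 0.035156.
T_v = 0.035156 corresponds to the U ≤ 60% branch:
U = √(4T_v/π) = 0.2116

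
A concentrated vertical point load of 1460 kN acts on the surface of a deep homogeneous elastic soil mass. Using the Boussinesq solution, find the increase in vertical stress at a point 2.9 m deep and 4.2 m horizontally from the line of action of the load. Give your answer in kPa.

Δσ_z ≈ 4.91 kPa

Boussinesq vertical stress below a point load on an elastic half-space:
Δσ_z = 3P/(2πz²) · [1 + (r/z)²]^(−5/2)
r/z = 4.2/2.9 = 1.4483; [1+(r/z)²]^(−5/2) = 0.05922.
Δσ_z = 3×1460/(2π×2.9²) × 0.05922 = 82.889 × 0.05922 = 4.909 kPa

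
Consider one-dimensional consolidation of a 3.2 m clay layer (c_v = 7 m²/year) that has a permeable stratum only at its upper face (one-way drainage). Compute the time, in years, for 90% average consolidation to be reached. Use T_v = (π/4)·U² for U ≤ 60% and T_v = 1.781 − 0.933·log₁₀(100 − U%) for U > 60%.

Drainage path length: H_d = H = 3.2 m (single drainage).
U > 60%: T_v = 1.781 − 0.933·log₁₀(100 − 90) = 0.848.
t = T_v·H_d²/c_v = 0.848×3.2²/7 = 1.241 years.

t ≈ 1.24 years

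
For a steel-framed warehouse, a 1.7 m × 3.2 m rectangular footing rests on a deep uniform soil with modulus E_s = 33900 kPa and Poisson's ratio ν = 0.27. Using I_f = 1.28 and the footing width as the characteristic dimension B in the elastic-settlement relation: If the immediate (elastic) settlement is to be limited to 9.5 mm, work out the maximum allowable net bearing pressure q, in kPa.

S_e = q·B·(1−ν²)/E_s · I_f  ⇒  q = S_e·E_s / (B·(1−ν²)·I_f).
q = 0.0095 × 33900 / (1.7 × 0.9271 × 1.28) = 159.6 kPa

q ≈ 160 kPa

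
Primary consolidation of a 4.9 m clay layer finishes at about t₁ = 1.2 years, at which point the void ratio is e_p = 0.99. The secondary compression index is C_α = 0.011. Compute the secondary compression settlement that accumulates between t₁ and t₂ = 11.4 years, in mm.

Secondary compression: S_s = C_α·H/(1+e_p)·log₁₀(t₂/t₁)
S_s = 0.011×4.9/(1+0.99)×log₁₀(11.4/1.2)
    = 0.02709 × 0.9777 = 0.02648 m

S_s ≈ 26.5 mm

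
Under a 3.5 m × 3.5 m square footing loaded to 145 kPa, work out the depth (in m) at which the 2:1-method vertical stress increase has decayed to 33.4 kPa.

2:1 spreading — at depth z the loaded area has grown by z in each plan dimension:
qB²/(B+z)² = Δσ_z ⇒ z = B(√(q/Δσ_z) − 1) = 3.5×(√(145/33.4) − 1) = 3.793 m

z ≈ 3.79 m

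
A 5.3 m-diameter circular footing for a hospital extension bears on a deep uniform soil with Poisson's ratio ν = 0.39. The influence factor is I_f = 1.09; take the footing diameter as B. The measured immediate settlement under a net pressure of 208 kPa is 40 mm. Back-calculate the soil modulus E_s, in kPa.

E_s ≈ 25500 kPa

S_e = q·B·(1−ν²)/E_s · I_f  ⇒  E_s = q·B·(1−ν²)·I_f / S_e.
E_s = 208 × 5.3 × 0.8479 × 1.09 / 0.04 = 25470 kPa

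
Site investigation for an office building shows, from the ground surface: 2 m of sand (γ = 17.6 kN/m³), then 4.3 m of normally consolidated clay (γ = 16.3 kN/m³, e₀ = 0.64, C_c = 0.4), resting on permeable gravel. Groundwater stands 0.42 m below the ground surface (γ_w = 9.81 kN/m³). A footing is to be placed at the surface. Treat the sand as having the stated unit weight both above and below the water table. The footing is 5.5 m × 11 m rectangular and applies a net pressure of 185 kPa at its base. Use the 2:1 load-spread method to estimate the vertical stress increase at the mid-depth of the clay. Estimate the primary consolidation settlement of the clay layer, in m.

S_c ≈ 0.54 m

Mid-depth of clay below the ground surface: z = 2 + 4.3/2 = 4.15 m.
Total vertical stress at mid-clay: σ_v = 17.6×2 + 16.3×2.15 = 70.245 kPa.
Pore pressure: u = 9.81×(4.15 − 0.42) = 36.591 kPa.
Initial effective stress: σ'_0 = σ_v − u = 70.245 − 36.591 = 33.654 kPa.
Stress increase at mid-clay by the 2:1 spreading method:
Δσ = qBL/((B+z)(L+z)) = 185×5.5×11/((5.5+4.15)(11+4.15)) = 76.557 kPa
Final effective stress: σ'_f = σ'_0 + Δσ = 33.654 + 76.557 = 110.21 kPa.
Normally consolidated clay, so the full stress increment lies on the virgin compression line:
S_c = C_c·H/(1+e₀)·log₁₀(σ'_f/σ'_0) = 0.4×4.3/(1+0.64)×log₁₀(110.21/33.654)
    = 1.0488 × 0.51518 = 0.5403 m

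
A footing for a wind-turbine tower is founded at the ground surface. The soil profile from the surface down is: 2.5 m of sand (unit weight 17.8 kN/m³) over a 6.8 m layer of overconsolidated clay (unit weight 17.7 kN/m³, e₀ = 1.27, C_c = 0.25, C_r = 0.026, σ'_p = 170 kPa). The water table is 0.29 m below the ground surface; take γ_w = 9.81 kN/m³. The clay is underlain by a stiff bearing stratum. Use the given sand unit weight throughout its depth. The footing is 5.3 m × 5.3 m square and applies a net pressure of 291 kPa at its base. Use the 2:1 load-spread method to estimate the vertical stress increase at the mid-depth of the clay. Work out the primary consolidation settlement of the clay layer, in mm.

Mid-depth of clay below the ground surface: z = 2.5 + 6.8/2 = 5.9 m.
Total vertical stress at mid-clay: σ_v = 17.8×2.5 + 17.7×3.4 = 104.68 kPa.
Pore pressure: u = 9.81×(5.9 − 0.29) = 55.034 kPa.
Initial effective stress: σ'_0 = σ_v − u = 104.68 − 55.034 = 49.646 kPa.
Stress increase at mid-clay by the 2:1 spreading method:
Δσ = qBL/((B+z)(L+z)) = 291×5.3×5.3/((5.3+5.9)(5.3+5.9)) = 65.164 kPa
Final effective stress: σ'_f = 49.646 + 65.164 = 114.81 kPa.
σ'_f = 114.81 ≤ σ'_p = 170 kPa, so the clay remains overconsolidated and only the recompression index applies:
S_c = C_r·H/(1+e₀)·log₁₀(σ'_f/σ'_0) = 0.026×6.8/2.27×log₁₀(114.81/49.646)
    = 0.077886 × 0.3641 = 0.02836 m

S_c ≈ 28.4 mm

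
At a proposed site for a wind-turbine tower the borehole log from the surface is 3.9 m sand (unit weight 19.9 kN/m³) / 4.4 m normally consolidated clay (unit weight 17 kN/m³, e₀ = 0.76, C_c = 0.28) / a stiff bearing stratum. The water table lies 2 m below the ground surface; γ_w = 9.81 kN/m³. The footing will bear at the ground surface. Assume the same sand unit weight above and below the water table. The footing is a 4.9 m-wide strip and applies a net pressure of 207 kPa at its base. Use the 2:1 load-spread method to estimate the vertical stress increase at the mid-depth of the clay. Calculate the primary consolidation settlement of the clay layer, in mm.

Mid-depth of clay below the ground surface: z = 3.9 + 4.4/2 = 6.1 m.
Total vertical stress at mid-clay: σ_v = 19.9×3.9 + 17×2.2 = 115.01 kPa.
Pore pressure: u = 9.81×(6.1 − 2) = 40.221 kPa.
Initial effective stress: σ'_0 = σ_v − u = 115.01 − 40.221 = 74.789 kPa.
Stress increase at mid-clay by the 2:1 spreading method:
Δσ = qB/(B+z) = 207×4.9/(4.9+6.1) = 92.209 kPa
Final effective stress: σ'_f = σ'_0 + Δσ = 74.789 + 92.209 = 167 kPa.
Normally consolidated clay, so the full stress increment lies on the virgin compression line:
S_c = C_c·H/(1+e₀)·log₁₀(σ'_f/σ'_0) = 0.28×4.4/(1+0.76)×log₁₀(167/74.789)
    = 0.7 × 0.34888 = 0.2442 m

S_c ≈ 244 mm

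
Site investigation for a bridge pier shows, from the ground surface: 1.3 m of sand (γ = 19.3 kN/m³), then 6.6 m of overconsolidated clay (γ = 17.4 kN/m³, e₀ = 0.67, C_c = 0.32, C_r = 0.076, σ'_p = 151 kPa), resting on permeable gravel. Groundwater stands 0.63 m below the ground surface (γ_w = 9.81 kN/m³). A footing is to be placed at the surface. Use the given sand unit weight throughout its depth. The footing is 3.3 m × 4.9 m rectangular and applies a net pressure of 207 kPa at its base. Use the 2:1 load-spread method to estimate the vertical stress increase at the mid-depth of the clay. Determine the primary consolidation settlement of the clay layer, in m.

S_c ≈ 0.092 m

Mid-depth of clay below the ground surface: z = 1.3 + 6.6/2 = 4.6 m.
Total vertical stress at mid-clay: σ_v = 19.3×1.3 + 17.4×3.3 = 82.51 kPa.
Pore pressure: u = 9.81×(4.6 − 0.63) = 38.946 kPa.
Initial effective stress: σ'_0 = σ_v − u = 82.51 − 38.946 = 43.564 kPa.
Stress increase at mid-clay by the 2:1 spreading method:
Δσ = qBL/((B+z)(L+z)) = 207×3.3×4.9/((3.3+4.6)(4.9+4.6)) = 44.599 kPa
Final effective stress: σ'_f = 43.564 + 44.599 = 88.163 kPa.
σ'_f = 88.163 ≤ σ'_p = 151 kPa, so the clay remains overconsolidated and only the recompression index applies:
S_c = C_r·H/(1+e₀)·log₁₀(σ'_f/σ'_0) = 0.076×6.6/1.67×log₁₀(88.163/43.564)
    = 0.30036 × 0.30616 = 0.09196 m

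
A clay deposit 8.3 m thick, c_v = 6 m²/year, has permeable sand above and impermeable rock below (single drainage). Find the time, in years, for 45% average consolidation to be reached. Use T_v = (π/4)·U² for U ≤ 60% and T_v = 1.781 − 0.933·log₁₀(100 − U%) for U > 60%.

t ≈ 1.83 years

Drainage path length: H_d = H = 8.3 m (single drainage).
U ≤ 60%: T_v = (π/4)·U² = (π/4)×0.45² = 0.15904.
t = T_v·H_d²/c_v = 0.15904×8.3²/6 = 1.826 years.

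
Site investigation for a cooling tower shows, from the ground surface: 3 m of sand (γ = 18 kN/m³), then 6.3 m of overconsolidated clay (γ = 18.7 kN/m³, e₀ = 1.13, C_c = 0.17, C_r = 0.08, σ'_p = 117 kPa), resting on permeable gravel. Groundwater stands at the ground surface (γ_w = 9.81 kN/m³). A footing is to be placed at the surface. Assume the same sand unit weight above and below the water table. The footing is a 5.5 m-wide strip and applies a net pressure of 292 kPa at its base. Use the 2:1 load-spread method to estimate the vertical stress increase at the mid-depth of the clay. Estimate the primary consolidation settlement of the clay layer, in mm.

S_c ≈ 189 mm

Mid-depth of clay below the ground surface: z = 3 + 6.3/2 = 6.15 m.
Total vertical stress at mid-clay: σ_v = 18×3 + 18.7×3.15 = 112.91 kPa.
Pore pressure: u = 9.81×(6.15 − 0) = 60.332 kPa.
Initial effective stress: σ'_0 = σ_v − u = 112.91 − 60.332 = 52.578 kPa.
Stress increase at mid-clay by the 2:1 spreading method:
Δσ = qB/(B+z) = 292×5.5/(5.5+6.15) = 137.85 kPa
Final effective stress: σ'_f = 52.578 + 137.85 = 190.43 kPa.
σ'_f = 190.43 > σ'_p = 117 kPa, so the stress path crosses the preconsolidation pressure — recompression up to σ'_p, then virgin compression beyond:
S_c = H/(1+e₀)·[C_r·log₁₀(σ'_p/σ'_0) + C_c·log₁₀(σ'_f/σ'_p)]
    = 6.3/2.13 × [0.08×log₁₀(117/52.578) + 0.17×log₁₀(190.43/117)]
    = 2.9577 × [0.027791 + 0.035963] = 0.1886 m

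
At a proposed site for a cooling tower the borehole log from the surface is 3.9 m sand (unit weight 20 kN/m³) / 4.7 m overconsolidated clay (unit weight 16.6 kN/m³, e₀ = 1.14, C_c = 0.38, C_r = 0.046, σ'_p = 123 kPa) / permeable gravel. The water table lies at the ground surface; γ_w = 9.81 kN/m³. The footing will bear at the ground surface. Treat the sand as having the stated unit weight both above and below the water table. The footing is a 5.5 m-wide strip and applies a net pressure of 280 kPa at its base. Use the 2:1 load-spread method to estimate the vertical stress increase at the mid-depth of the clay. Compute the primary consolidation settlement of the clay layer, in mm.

Mid-depth of clay below the ground surface: z = 3.9 + 4.7/2 = 6.25 m.
Total vertical stress at mid-clay: σ_v = 20×3.9 + 16.6×2.35 = 117.01 kPa.
Pore pressure: u = 9.81×(6.25 − 0) = 61.312 kPa.
Initial effective stress: σ'_0 = σ_v − u = 117.01 − 61.312 = 55.698 kPa.
Stress increase at mid-clay by the 2:1 spreading method:
Δσ = qB/(B+z) = 280×5.5/(5.5+6.25) = 131.06 kPa
Final effective stress: σ'_f = 55.698 + 131.06 = 186.76 kPa.
σ'_f = 186.76 > σ'_p = 123 kPa, so the stress path crosses the preconsolidation pressure — recompression up to σ'_p, then virgin compression beyond:
S_c = H/(1+e₀)·[C_r·log₁₀(σ'_p/σ'_0) + C_c·log₁₀(σ'_f/σ'_p)]
    = 4.7/2.14 × [0.046×log₁₀(123/55.698) + 0.38×log₁₀(186.76/123)]
    = 2.1963 × [0.015827 + 0.068924] = 0.1861 m

S_c ≈ 186 mm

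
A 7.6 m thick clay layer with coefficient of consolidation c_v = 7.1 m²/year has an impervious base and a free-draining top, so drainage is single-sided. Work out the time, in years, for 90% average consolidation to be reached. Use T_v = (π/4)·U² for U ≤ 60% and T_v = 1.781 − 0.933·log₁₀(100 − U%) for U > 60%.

t ≈ 6.9 years

Drainage path length: H_d = H = 7.6 m (single drainage).
U > 60%: T_v = 1.781 − 0.933·log₁₀(100 − 90) = 0.848.
t = T_v·H_d²/c_v = 0.848×7.6²/7.1 = 6.899 years.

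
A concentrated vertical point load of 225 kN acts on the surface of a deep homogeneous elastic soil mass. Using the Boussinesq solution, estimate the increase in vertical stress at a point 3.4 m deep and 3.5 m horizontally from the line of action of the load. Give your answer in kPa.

Δσ_z ≈ 1.53 kPa

Boussinesq vertical stress below a point load on an elastic half-space:
Δσ_z = 3P/(2πz²) · [1 + (r/z)²]^(−5/2)
r/z = 3.5/3.4 = 1.0294; [1+(r/z)²]^(−5/2) = 0.16425.
Δσ_z = 3×225/(2π×3.4²) × 0.16425 = 9.2932 × 0.16425 = 1.526 kPa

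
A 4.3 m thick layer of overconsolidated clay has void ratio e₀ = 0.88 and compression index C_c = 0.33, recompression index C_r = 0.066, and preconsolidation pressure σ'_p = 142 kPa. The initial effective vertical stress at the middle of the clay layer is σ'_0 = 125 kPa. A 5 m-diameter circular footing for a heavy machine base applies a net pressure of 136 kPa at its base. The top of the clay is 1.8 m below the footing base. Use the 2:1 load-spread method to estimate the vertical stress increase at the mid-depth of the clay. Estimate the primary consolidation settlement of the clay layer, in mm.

S_c ≈ 62.4 mm

Mid-depth of clay below the footing base: z = 1.8 + 4.3/2 = 3.95 m.
Stress increase at mid-clay by the 2:1 spreading method:
Δσ ≈ qD²/(D+z)² = 136×5²/(5+3.95)² = 42.446 kPa
Final effective stress: σ'_f = 125 + 42.446 = 167.45 kPa.
σ'_f = 167.45 > σ'_p = 142 kPa, so the stress path crosses the preconsolidation pressure — recompression up to σ'_p, then virgin compression beyond:
S_c = H/(1+e₀)·[C_r·log₁₀(σ'_p/σ'_0) + C_c·log₁₀(σ'_f/σ'_p)]
    = 4.3/1.88 × [0.066×log₁₀(142/125) + 0.33×log₁₀(167.45/142)]
    = 2.2872 × [0.003655 + 0.023627] = 0.0624 m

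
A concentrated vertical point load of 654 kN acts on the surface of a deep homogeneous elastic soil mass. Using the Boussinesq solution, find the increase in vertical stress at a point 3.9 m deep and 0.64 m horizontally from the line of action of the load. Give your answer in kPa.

Boussinesq vertical stress below a point load on an elastic half-space:
Δσ_z = 3P/(2πz²) · [1 + (r/z)²]^(−5/2)
r/z = 0.64/3.9 = 0.1641; [1+(r/z)²]^(−5/2) = 0.93573.
Δσ_z = 3×654/(2π×3.9²) × 0.93573 = 20.53 × 0.93573 = 19.21 kPa

Δσ_z ≈ 19.2 kPa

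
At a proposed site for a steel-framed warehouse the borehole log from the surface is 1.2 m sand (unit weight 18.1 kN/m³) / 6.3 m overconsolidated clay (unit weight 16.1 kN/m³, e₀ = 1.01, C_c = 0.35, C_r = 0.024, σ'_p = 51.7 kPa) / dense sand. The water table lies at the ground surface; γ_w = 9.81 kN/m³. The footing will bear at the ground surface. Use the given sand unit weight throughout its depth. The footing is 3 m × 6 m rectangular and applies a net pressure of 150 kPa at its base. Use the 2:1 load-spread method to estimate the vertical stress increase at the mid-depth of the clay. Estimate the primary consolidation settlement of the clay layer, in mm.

S_c ≈ 129 mm

Mid-depth of clay below the ground surface: z = 1.2 + 6.3/2 = 4.35 m.
Total vertical stress at mid-clay: σ_v = 18.1×1.2 + 16.1×3.15 = 72.435 kPa.
Pore pressure: u = 9.81×(4.35 − 0) = 42.673 kPa.
Initial effective stress: σ'_0 = σ_v − u = 72.435 − 42.673 = 29.762 kPa.
Stress increase at mid-clay by the 2:1 spreading method:
Δσ = qBL/((B+z)(L+z)) = 150×3×6/((3+4.35)(6+4.35)) = 35.492 kPa
Final effective stress: σ'_f = 29.762 + 35.492 = 65.254 kPa.
σ'_f = 65.254 > σ'_p = 51.7 kPa, so the stress path crosses the preconsolidation pressure — recompression up to σ'_p, then virgin compression beyond:
S_c = H/(1+e₀)·[C_r·log₁₀(σ'_p/σ'_0) + C_c·log₁₀(σ'_f/σ'_p)]
    = 6.3/2.01 × [0.024×log₁₀(51.7/29.762) + 0.35×log₁₀(65.254/51.7)]
    = 3.1343 × [0.0057559 + 0.035391] = 0.129 m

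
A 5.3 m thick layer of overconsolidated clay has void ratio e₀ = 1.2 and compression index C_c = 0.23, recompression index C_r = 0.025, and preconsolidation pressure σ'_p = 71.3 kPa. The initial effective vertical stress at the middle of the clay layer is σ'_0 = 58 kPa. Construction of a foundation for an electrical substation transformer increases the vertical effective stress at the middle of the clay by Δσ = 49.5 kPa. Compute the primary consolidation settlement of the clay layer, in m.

Final effective stress: σ'_f = 58 + 49.5 = 107.5 kPa.
σ'_f = 107.5 > σ'_p = 71.3 kPa, so the stress path crosses the preconsolidation pressure — recompression up to σ'_p, then virgin compression beyond:
S_c = H/(1+e₀)·[C_r·log₁₀(σ'_p/σ'_0) + C_c·log₁₀(σ'_f/σ'_p)]
    = 5.3/2.2 × [0.025×log₁₀(71.3/58) + 0.23×log₁₀(107.5/71.3)]
    = 2.4091 × [0.0022415 + 0.041013] = 0.1042 m

S_c ≈ 0.104 m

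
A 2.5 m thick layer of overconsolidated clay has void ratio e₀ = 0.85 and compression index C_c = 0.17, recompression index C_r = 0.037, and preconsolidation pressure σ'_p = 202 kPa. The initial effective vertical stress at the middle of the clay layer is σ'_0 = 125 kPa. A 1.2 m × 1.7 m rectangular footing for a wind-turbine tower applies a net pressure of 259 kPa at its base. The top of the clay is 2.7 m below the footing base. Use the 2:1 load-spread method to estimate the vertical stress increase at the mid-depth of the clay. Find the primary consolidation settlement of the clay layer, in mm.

S_c ≈ 2.95 mm

Mid-depth of clay below the footing base: z = 2.7 + 2.5/2 = 3.95 m.
Stress increase at mid-clay by the 2:1 spreading method:
Δσ = qBL/((B+z)(L+z)) = 259×1.2×1.7/((1.2+3.95)(1.7+3.95)) = 18.158 kPa
Final effective stress: σ'_f = 125 + 18.158 = 143.16 kPa.
σ'_f = 143.16 ≤ σ'_p = 202 kPa, so the clay remains overconsolidated and only the recompression index applies:
S_c = C_r·H/(1+e₀)·log₁₀(σ'_f/σ'_0) = 0.037×2.5/1.85×log₁₀(143.16/125)
    = 0.050002 × 0.058912 = 0.002946 m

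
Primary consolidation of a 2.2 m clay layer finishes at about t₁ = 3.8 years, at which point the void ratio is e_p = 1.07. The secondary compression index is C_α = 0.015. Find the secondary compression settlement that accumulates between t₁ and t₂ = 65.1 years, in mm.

S_s ≈ 19.7 mm

Secondary compression: S_s = C_α·H/(1+e_p)·log₁₀(t₂/t₁)
S_s = 0.015×2.2/(1+1.07)×log₁₀(65.1/3.8)
    = 0.01594 × 1.234 = 0.01967 m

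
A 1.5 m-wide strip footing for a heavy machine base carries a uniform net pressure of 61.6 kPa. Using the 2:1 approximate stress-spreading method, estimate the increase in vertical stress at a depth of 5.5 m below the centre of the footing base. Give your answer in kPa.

By the 2:1 method the load spreads at 1 horizontal : 2 vertical, so at depth z the loaded area has grown by z in each plan dimension:
Δσ = qB/(B+z) = 61.6×1.5/(1.5+5.5) = 13.2 kPa

Δσ_z ≈ 13.2 kPa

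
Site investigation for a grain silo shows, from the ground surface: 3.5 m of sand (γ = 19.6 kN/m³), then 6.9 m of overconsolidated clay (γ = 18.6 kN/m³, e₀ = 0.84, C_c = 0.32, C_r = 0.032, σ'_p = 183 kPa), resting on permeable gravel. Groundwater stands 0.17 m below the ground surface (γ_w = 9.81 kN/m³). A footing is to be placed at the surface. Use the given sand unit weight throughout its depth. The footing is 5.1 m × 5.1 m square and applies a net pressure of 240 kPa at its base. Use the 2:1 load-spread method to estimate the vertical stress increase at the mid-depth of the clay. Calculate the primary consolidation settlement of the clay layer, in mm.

Mid-depth of clay below the ground surface: z = 3.5 + 6.9/2 = 6.95 m.
Total vertical stress at mid-clay: σ_v = 19.6×3.5 + 18.6×3.45 = 132.77 kPa.
Pore pressure: u = 9.81×(6.95 − 0.17) = 66.512 kPa.
Initial effective stress: σ'_0 = σ_v − u = 132.77 − 66.512 = 66.258 kPa.
Stress increase at mid-clay by the 2:1 spreading method:
Δσ = qBL/((B+z)(L+z)) = 240×5.1×5.1/((5.1+6.95)(5.1+6.95)) = 42.991 kPa
Final effective stress: σ'_f = 66.258 + 42.991 = 109.25 kPa.
σ'_f = 109.25 ≤ σ'_p = 183 kPa, so the clay remains overconsolidated and only the recompression index applies:
S_c = C_r·H/(1+e₀)·log₁₀(σ'_f/σ'_0) = 0.032×6.9/1.84×log₁₀(109.25/66.258)
    = 0.12 × 0.21718 = 0.02606 m

S_c ≈ 26.1 mm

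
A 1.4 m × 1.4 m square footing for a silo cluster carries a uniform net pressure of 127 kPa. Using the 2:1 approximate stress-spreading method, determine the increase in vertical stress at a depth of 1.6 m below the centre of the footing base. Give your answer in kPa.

Δσ_z ≈ 27.7 kPa

By the 2:1 method the load spreads at 1 horizontal : 2 vertical, so at depth z the loaded area has grown by z in each plan dimension:
Δσ = qBL/((B+z)(L+z)) = 127×1.4×1.4/((1.4+1.6)(1.4+1.6)) = 27.658 kPa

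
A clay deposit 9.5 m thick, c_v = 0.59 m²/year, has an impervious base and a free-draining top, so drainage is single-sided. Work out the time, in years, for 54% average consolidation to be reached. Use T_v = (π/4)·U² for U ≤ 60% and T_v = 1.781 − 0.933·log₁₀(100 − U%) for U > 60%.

Drainage path length: H_d = H = 9.5 m (single drainage).
U ≤ 60%: T_v = (π/4)·U² = (π/4)×0.54² = 0.22902.
t = T_v·H_d²/c_v = 0.22902×9.5²/0.59 = 35.03 years.

t ≈ 35 years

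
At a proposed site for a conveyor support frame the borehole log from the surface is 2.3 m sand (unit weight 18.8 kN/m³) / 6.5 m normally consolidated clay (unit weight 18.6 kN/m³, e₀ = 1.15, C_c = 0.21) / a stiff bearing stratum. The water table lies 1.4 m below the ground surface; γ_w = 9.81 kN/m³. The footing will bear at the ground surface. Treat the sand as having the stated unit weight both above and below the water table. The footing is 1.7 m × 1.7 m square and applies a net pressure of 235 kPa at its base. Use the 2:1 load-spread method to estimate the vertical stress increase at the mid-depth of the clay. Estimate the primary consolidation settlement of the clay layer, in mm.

S_c ≈ 51.5 mm

Mid-depth of clay below the ground surface: z = 2.3 + 6.5/2 = 5.55 m.
Total vertical stress at mid-clay: σ_v = 18.8×2.3 + 18.6×3.25 = 103.69 kPa.
Pore pressure: u = 9.81×(5.55 − 1.4) = 40.712 kPa.
Initial effective stress: σ'_0 = σ_v − u = 103.69 − 40.712 = 62.978 kPa.
Stress increase at mid-clay by the 2:1 spreading method:
Δσ = qBL/((B+z)(L+z)) = 235×1.7×1.7/((1.7+5.55)(1.7+5.55)) = 12.921 kPa
Final effective stress: σ'_f = σ'_0 + Δσ = 62.978 + 12.921 = 75.899 kPa.
Normally consolidated clay, so the full stress increment lies on the virgin compression line:
S_c = C_c·H/(1+e₀)·log₁₀(σ'_f/σ'_0) = 0.21×6.5/(1+1.15)×log₁₀(75.899/62.978)
    = 0.63488 × 0.081047 = 0.05146 m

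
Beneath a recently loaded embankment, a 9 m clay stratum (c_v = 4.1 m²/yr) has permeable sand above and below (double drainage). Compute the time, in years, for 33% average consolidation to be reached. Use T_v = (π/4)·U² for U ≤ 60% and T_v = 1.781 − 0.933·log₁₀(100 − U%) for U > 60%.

t ≈ 0.422 years

Drainage path length: H_d = H/2 = 4.5 m (double drainage).
U ≤ 60%: T_v = (π/4)·U² = (π/4)×0.33² = 0.08553.
t = T_v·H_d²/c_v = 0.08553×4.5²/4.1 = 0.4224 years.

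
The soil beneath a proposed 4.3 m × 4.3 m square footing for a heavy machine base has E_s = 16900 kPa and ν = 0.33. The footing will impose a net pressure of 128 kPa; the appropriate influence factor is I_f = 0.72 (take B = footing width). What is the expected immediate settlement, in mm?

S_e ≈ 20.9 mm

Immediate (elastic) settlement: S_e = q·B·(1−ν²)/E_s · I_f.
S_e = 128 × 4.3 × (1 − 0.33²) / 16900 × 0.72
    = 128 × 4.3 × 0.8911 / 16900 × 0.72
    = 0.0209 m = 20.9 mm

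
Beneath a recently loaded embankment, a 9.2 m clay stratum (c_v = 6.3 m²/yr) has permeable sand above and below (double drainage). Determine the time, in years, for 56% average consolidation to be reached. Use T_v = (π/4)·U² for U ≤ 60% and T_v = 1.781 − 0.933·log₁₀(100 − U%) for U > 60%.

t ≈ 0.827 years

Drainage path length: H_d = H/2 = 4.6 m (double drainage).
U ≤ 60%: T_v = (π/4)·U² = (π/4)×0.56² = 0.2463.
t = T_v·H_d²/c_v = 0.2463×4.6²/6.3 = 0.8273 years.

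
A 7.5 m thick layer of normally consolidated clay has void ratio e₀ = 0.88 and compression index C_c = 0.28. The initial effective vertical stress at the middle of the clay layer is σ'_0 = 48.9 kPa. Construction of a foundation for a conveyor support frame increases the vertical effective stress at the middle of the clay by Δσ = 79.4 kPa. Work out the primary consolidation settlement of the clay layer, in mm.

S_c ≈ 468 mm

Final effective stress: σ'_f = σ'_0 + Δσ = 48.9 + 79.4 = 128.3 kPa.
Normally consolidated clay, so the full stress increment lies on the virgin compression line:
S_c = C_c·H/(1+e₀)·log₁₀(σ'_f/σ'_0) = 0.28×7.5/(1+0.88)×log₁₀(128.3/48.9)
    = 1.117 × 0.41892 = 0.4679 m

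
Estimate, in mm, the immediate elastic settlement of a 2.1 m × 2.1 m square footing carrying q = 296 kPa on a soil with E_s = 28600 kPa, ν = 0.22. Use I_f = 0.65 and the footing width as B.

S_e ≈ 13.4 mm

Immediate (elastic) settlement: S_e = q·B·(1−ν²)/E_s · I_f.
S_e = 296 × 2.1 × (1 − 0.22²) / 28600 × 0.65
    = 296 × 2.1 × 0.9516 / 28600 × 0.65
    = 0.01344 m = 13.44 mm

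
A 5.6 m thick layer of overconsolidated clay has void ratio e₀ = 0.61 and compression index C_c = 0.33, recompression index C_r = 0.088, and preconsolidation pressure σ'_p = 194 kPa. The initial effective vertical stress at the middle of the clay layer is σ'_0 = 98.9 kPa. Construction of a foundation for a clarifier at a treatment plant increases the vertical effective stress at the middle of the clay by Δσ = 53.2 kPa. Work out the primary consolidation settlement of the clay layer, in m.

Final effective stress: σ'_f = 98.9 + 53.2 = 152.1 kPa.
σ'_f = 152.1 ≤ σ'_p = 194 kPa, so the clay remains overconsolidated and only the recompression index applies:
S_c = C_r·H/(1+e₀)·log₁₀(σ'_f/σ'_0) = 0.088×5.6/1.61×log₁₀(152.1/98.9)
    = 0.30609 × 0.18693 = 0.05722 m

S_c ≈ 0.0572 m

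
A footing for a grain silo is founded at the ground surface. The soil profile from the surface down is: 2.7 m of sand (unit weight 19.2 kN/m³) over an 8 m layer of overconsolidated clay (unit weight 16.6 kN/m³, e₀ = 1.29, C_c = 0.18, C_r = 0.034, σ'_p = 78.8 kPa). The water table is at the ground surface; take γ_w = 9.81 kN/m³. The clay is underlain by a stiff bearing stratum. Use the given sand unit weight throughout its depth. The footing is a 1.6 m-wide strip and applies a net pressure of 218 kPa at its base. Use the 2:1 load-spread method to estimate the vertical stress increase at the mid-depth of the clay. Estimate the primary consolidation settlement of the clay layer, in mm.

S_c ≈ 70.7 mm

Mid-depth of clay below the ground surface: z = 2.7 + 8/2 = 6.7 m.
Total vertical stress at mid-clay: σ_v = 19.2×2.7 + 16.6×4 = 118.24 kPa.
Pore pressure: u = 9.81×(6.7 − 0) = 65.727 kPa.
Initial effective stress: σ'_0 = σ_v − u = 118.24 − 65.727 = 52.513 kPa.
Stress increase at mid-clay by the 2:1 spreading method:
Δσ = qB/(B+z) = 218×1.6/(1.6+6.7) = 42.024 kPa
Final effective stress: σ'_f = 52.513 + 42.024 = 94.537 kPa.
σ'_f = 94.537 > σ'_p = 78.8 kPa, so the stress path crosses the preconsolidation pressure — recompression up to σ'_p, then virgin compression beyond:
S_c = H/(1+e₀)·[C_r·log₁₀(σ'_p/σ'_0) + C_c·log₁₀(σ'_f/σ'_p)]
    = 8/2.29 × [0.034×log₁₀(78.8/52.513) + 0.18×log₁₀(94.537/78.8)]
    = 3.4934 × [0.0059928 + 0.014234] = 0.07066 m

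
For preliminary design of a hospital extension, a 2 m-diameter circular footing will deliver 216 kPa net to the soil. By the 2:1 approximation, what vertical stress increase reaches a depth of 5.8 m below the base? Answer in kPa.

By the 2:1 method the load spreads at 1 horizontal : 2 vertical, so at depth z the loaded area has grown by z in each plan dimension:
Δσ ≈ qD²/(D+z)² = 216×2²/(2+5.8)² = 14.201 kPa

Δσ_z ≈ 14.2 kPa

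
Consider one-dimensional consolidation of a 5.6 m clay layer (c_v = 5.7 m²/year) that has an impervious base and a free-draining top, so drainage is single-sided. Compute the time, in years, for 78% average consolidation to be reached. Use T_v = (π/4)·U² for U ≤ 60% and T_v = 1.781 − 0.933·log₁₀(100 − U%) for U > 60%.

Drainage path length: H_d = H = 5.6 m (single drainage).
U > 60%: T_v = 1.781 − 0.933·log₁₀(100 − 78) = 0.52852.
t = T_v·H_d²/c_v = 0.52852×5.6²/5.7 = 2.908 years.

t ≈ 2.91 years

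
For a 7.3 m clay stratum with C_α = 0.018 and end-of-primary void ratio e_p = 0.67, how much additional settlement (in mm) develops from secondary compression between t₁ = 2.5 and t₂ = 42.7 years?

S_s ≈ 97 mm

Secondary compression: S_s = C_α·H/(1+e_p)·log₁₀(t₂/t₁)
S_s = 0.018×7.3/(1+0.67)×log₁₀(42.7/2.5)
    = 0.07868 × 1.232 = 0.09698 m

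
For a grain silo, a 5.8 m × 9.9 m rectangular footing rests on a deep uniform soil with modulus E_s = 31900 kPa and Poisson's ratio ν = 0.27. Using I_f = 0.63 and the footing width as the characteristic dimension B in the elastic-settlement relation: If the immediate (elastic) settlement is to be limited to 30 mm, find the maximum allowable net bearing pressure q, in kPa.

S_e = q·B·(1−ν²)/E_s · I_f  ⇒  q = S_e·E_s / (B·(1−ν²)·I_f).
q = 0.03 × 31900 / (5.8 × 0.9271 × 0.63) = 282.5 kPa

q ≈ 282 kPa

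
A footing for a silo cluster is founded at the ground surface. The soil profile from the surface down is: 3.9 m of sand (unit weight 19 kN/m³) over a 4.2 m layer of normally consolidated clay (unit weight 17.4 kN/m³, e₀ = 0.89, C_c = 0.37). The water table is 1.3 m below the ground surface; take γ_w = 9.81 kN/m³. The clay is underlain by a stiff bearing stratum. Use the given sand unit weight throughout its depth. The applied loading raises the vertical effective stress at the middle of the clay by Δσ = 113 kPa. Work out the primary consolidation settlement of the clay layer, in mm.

S_c ≈ 361 mm

Mid-depth of clay below the ground surface: z = 3.9 + 4.2/2 = 6 m.
Total vertical stress at mid-clay: σ_v = 19×3.9 + 17.4×2.1 = 110.64 kPa.
Pore pressure: u = 9.81×(6 − 1.3) = 46.107 kPa.
Initial effective stress: σ'_0 = σ_v − u = 110.64 − 46.107 = 64.533 kPa.
Final effective stress: σ'_f = σ'_0 + Δσ = 64.533 + 113 = 177.53 kPa.
Normally consolidated clay, so the full stress increment lies on the virgin compression line:
S_c = C_c·H/(1+e₀)·log₁₀(σ'_f/σ'_0) = 0.37×4.2/(1+0.89)×log₁₀(177.53/64.533)
    = 0.82222 × 0.43949 = 0.3614 m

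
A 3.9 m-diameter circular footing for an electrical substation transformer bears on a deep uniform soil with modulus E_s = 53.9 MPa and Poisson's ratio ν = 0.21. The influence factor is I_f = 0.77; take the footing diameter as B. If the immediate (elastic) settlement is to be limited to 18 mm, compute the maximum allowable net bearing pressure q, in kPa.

E_s = 53.9 MPa = 53900 kPa.
S_e = q·B·(1−ν²)/E_s · I_f  ⇒  q = S_e·E_s / (B·(1−ν²)·I_f).
q = 0.018 × 53900 / (3.9 × 0.9559 × 0.77) = 338 kPa

q ≈ 338 kPa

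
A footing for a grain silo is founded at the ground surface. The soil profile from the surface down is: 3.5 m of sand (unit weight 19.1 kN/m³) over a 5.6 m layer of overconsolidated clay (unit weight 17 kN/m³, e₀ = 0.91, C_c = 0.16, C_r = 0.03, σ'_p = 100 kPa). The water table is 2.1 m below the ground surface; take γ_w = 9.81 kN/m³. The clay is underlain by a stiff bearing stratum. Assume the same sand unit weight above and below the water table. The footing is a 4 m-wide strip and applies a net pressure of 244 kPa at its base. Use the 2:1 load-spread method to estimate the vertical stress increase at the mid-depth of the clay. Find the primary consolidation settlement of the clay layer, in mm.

Mid-depth of clay below the ground surface: z = 3.5 + 5.6/2 = 6.3 m.
Total vertical stress at mid-clay: σ_v = 19.1×3.5 + 17×2.8 = 114.45 kPa.
Pore pressure: u = 9.81×(6.3 − 2.1) = 41.202 kPa.
Initial effective stress: σ'_0 = σ_v − u = 114.45 − 41.202 = 73.248 kPa.
Stress increase at mid-clay by the 2:1 spreading method:
Δσ = qB/(B+z) = 244×4/(4+6.3) = 94.757 kPa
Final effective stress: σ'_f = 73.248 + 94.757 = 168 kPa.
σ'_f = 168 > σ'_p = 100 kPa, so the stress path crosses the preconsolidation pressure — recompression up to σ'_p, then virgin compression beyond:
S_c = H/(1+e₀)·[C_r·log₁₀(σ'_p/σ'_0) + C_c·log₁₀(σ'_f/σ'_p)]
    = 5.6/1.91 × [0.03×log₁₀(100/73.248) + 0.16×log₁₀(168/100)]
    = 2.9319 × [0.0040561 + 0.036049] = 0.1176 m

S_c ≈ 118 mm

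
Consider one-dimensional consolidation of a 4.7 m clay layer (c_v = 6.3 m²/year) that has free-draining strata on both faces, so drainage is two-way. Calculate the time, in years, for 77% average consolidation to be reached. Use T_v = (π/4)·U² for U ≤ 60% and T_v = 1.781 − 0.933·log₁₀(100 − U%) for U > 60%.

Drainage path length: H_d = H/2 = 2.35 m (double drainage).
U > 60%: T_v = 1.781 − 0.933·log₁₀(100 − 77) = 0.51051.
t = T_v·H_d²/c_v = 0.51051×2.35²/6.3 = 0.4475 years.

t ≈ 0.448 years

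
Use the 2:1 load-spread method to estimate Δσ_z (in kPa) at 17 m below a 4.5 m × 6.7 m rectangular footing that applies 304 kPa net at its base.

Δσ_z ≈ 18 kPa

By the 2:1 method the load spreads at 1 horizontal : 2 vertical, so at depth z the loaded area has grown by z in each plan dimension:
Δσ = qBL/((B+z)(L+z)) = 304×4.5×6.7/((4.5+17)(6.7+17)) = 17.988 kPa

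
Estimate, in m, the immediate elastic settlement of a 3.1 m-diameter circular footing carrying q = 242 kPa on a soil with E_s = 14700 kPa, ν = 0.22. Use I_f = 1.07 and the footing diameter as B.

S_e ≈ 0.052 m

Immediate (elastic) settlement: S_e = q·B·(1−ν²)/E_s · I_f.
S_e = 242 × 3.1 × (1 − 0.22²) / 14700 × 1.07
    = 242 × 3.1 × 0.9516 / 14700 × 1.07
    = 0.05196 m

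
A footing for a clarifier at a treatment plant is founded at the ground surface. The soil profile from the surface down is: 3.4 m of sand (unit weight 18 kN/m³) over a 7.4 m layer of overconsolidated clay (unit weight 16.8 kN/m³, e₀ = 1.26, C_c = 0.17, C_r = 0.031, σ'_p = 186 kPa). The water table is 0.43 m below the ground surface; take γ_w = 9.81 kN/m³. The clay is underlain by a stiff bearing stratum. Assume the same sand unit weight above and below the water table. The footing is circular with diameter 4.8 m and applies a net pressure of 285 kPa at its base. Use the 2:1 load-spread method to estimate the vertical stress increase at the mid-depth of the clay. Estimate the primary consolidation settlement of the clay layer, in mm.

S_c ≈ 25.9 mm

Mid-depth of clay below the ground surface: z = 3.4 + 7.4/2 = 7.1 m.
Total vertical stress at mid-clay: σ_v = 18×3.4 + 16.8×3.7 = 123.36 kPa.
Pore pressure: u = 9.81×(7.1 − 0.43) = 65.433 kPa.
Initial effective stress: σ'_0 = σ_v − u = 123.36 − 65.433 = 57.927 kPa.
Stress increase at mid-clay by the 2:1 spreading method:
Δσ ≈ qD²/(D+z)² = 285×4.8²/(4.8+7.1)² = 46.37 kPa
Final effective stress: σ'_f = 57.927 + 46.37 = 104.3 kPa.
σ'_f = 104.3 ≤ σ'_p = 186 kPa, so the clay remains overconsolidated and only the recompression index applies:
S_c = C_r·H/(1+e₀)·log₁₀(σ'_f/σ'_0) = 0.031×7.4/2.26×log₁₀(104.3/57.927)
    = 0.1015 × 0.2554 = 0.02592 m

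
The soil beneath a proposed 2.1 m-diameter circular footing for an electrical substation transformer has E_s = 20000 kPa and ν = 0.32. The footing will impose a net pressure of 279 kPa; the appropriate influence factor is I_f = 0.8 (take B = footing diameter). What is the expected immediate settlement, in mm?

S_e ≈ 21 mm

Immediate (elastic) settlement: S_e = q·B·(1−ν²)/E_s · I_f.
S_e = 279 × 2.1 × (1 − 0.32²) / 20000 × 0.8
    = 279 × 2.1 × 0.8976 / 20000 × 0.8
    = 0.02104 m = 21.04 mm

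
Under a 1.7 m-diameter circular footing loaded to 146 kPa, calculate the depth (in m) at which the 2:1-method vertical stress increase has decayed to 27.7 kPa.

z ≈ 2.2 m

2:1 spreading — at depth z the loaded area has grown by z in each plan dimension:
qD²/(D+z)² = Δσ_z ⇒ z = D(√(q/Δσ_z) − 1) = 1.7×(√(146/27.7) − 1) = 2.203 m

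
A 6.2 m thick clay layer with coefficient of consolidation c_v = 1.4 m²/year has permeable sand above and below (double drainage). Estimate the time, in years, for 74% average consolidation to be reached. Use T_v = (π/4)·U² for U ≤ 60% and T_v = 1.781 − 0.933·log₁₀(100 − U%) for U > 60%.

Drainage path length: H_d = H/2 = 3.1 m (double drainage).
U > 60%: T_v = 1.781 − 0.933·log₁₀(100 − 74) = 0.46083.
t = T_v·H_d²/c_v = 0.46083×3.1²/1.4 = 3.163 years.

t ≈ 3.16 years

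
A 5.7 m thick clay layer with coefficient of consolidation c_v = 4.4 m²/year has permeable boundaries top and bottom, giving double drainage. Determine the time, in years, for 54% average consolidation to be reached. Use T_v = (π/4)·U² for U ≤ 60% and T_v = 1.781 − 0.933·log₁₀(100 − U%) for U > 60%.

t ≈ 0.423 years

Drainage path length: H_d = H/2 = 2.85 m (double drainage).
U ≤ 60%: T_v = (π/4)·U² = (π/4)×0.54² = 0.22902.
t = T_v·H_d²/c_v = 0.22902×2.85²/4.4 = 0.4228 years.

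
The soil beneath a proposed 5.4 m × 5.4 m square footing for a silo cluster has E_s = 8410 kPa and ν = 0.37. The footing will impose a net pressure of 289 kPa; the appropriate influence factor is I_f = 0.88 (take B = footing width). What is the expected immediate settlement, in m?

Immediate (elastic) settlement: S_e = q·B·(1−ν²)/E_s · I_f.
S_e = 289 × 5.4 × (1 − 0.37²) / 8410 × 0.88
    = 289 × 5.4 × 0.8631 / 8410 × 0.88
    = 0.1409 m

S_e ≈ 0.141 m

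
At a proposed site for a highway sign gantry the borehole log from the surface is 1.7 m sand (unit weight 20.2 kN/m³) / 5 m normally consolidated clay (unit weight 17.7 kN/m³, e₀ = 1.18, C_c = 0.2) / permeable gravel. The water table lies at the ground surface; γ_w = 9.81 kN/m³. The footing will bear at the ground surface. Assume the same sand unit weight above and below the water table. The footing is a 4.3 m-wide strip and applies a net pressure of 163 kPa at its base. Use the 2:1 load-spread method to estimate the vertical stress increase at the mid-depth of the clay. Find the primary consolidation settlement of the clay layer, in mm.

S_c ≈ 232 mm

Mid-depth of clay below the ground surface: z = 1.7 + 5/2 = 4.2 m.
Total vertical stress at mid-clay: σ_v = 20.2×1.7 + 17.7×2.5 = 78.59 kPa.
Pore pressure: u = 9.81×(4.2 − 0) = 41.202 kPa.
Initial effective stress: σ'_0 = σ_v − u = 78.59 − 41.202 = 37.388 kPa.
Stress increase at mid-clay by the 2:1 spreading method:
Δσ = qB/(B+z) = 163×4.3/(4.3+4.2) = 82.459 kPa
Final effective stress: σ'_f = σ'_0 + Δσ = 37.388 + 82.459 = 119.85 kPa.
Normally consolidated clay, so the full stress increment lies on the virgin compression line:
S_c = C_c·H/(1+e₀)·log₁₀(σ'_f/σ'_0) = 0.2×5/(1+1.18)×log₁₀(119.85/37.388)
    = 0.45872 × 0.50591 = 0.2321 m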